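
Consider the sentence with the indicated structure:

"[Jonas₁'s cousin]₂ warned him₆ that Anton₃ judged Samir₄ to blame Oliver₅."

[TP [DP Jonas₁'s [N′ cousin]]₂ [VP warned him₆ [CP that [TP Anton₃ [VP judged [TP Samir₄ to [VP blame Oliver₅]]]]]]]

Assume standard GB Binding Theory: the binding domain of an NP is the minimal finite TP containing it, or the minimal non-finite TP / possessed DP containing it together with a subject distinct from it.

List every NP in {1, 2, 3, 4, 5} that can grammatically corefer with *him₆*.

*him* is a pronoun, so Principle B applies: it must be free in its binding domain.
Binding domain of *him₆*: the matrix TP, whose subject is [Jonas₁'s cousin]₂.
*Jonas₁* and the pronoun do not c-command one another → neither Principle B nor Principle C is at stake; coindexation permitted.
*[Jonas₁'s cousin]₂* c-commands the pronoun within its binding domain → coindexation would violate Principle B.
*Anton₃*: the pronoun c-commands this R-expression → coindexation would violate Principle C on *Anton₃*.
*Samir₄*: the pronoun c-commands this R-expression → coindexation would violate Principle C on *Samir₄*.
*Oliver₅*: the pronoun c-commands this R-expression → coindexation would violate Principle C on *Oliver₅*.

{1}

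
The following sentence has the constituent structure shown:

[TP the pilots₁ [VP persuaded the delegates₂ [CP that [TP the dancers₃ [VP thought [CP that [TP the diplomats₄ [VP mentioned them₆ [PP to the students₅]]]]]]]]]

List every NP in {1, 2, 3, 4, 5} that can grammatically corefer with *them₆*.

*them* is a pronoun, so Principle B applies: it must be free in its binding domain.
Binding domain of *them₆*: the embedded TP, whose subject is the diplomats₄.
*the pilots₁* c-commands the pronoun but from outside its binding domain, and is not c-commanded by it → coindexation permitted.
*the delegates₂* c-commands the pronoun but from outside its binding domain, and is not c-commanded by it → coindexation permitted.
*the dancers₃* c-commands the pronoun but from outside its binding domain, and is not c-commanded by it → coindexation permitted.
*the diplomats₄* c-commands the pronoun within its binding domain → coindexation would violate Principle B.
*the students₅*: the pronoun c-commands this R-expression → coindexation would violate Principle C on *the students₅*.

{1, 2, 3}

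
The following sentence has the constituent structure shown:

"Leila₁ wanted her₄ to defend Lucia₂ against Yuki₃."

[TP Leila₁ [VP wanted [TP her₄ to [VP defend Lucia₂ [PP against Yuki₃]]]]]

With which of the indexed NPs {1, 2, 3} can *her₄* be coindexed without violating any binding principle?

*her* is a pronoun, so Principle B applies: it must be free in its binding domain.
Binding domain of *her₄*: the matrix TP, whose subject is Leila₁.
*Leila₁* c-commands the pronoun within its binding domain → coindexation would violate Principle B.
*Lucia₂*: the pronoun c-commands this R-expression → coindexation would violate Principle C on *Lucia₂*.
*Yuki₃*: the pronoun c-commands this R-expression → coindexation would violate Principle C on *Yuki₃*.

none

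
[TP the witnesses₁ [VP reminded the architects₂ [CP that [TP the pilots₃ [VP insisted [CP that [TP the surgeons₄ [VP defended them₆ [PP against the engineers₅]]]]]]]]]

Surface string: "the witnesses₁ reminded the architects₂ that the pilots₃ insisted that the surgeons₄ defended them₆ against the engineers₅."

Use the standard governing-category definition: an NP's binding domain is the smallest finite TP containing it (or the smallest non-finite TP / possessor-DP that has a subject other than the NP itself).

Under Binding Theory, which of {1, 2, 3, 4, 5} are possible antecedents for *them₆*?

*them* is a pronoun, so Principle B applies: it must be free in its binding domain.
Binding domain of *them₆*: the embedded TP, whose subject is the surgeons₄.
*the witnesses₁* c-commands the pronoun but from outside its binding domain, and is not c-commanded by it → coindexation permitted.
*the architects₂* c-commands the pronoun but from outside its binding domain, and is not c-commanded by it → coindexation permitted.
*the pilots₃* c-commands the pronoun but from outside its binding domain, and is not c-commanded by it → coindexation permitted.
*the surgeons₄* c-commands the pronoun within its binding domain → coindexation would violate Principle B.
*the engineers₅*: the pronoun c-commands this R-expression → coindexation would violate Principle C on *the engineers₅*.

{1, 2, 3}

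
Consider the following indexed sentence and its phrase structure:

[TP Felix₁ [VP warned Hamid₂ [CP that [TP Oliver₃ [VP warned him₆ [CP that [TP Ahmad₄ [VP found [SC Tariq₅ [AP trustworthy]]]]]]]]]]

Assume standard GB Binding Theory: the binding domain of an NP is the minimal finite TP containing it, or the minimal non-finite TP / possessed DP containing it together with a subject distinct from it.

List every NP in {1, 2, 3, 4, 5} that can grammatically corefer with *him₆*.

{1, 2}

*him* is a pronoun, so Principle B applies: it must be free in its binding domain.
Binding domain of *him₆*: the embedded TP, whose subject is Oliver₃.
*Felix₁* c-commands the pronoun but from outside its binding domain, and is not c-commanded by it → coindexation permitted.
*Hamid₂* c-commands the pronoun but from outside its binding domain, and is not c-commanded by it → coindexation permitted.
*Oliver₃* c-commands the pronoun within its binding domain → coindexation would violate Principle B.
*Ahmad₄*: the pronoun c-commands this R-expression → coindexation would violate Principle C on *Ahmad₄*.
*Tariq₅*: the pronoun c-commands this R-expression → coindexation would violate Principle C on *Tariq₅*.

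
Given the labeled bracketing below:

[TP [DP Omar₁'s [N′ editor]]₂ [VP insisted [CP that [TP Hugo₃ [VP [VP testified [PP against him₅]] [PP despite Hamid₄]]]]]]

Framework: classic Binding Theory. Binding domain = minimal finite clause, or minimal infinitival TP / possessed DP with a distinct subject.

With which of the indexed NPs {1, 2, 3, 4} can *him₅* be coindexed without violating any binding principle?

*him* is a pronoun, so Principle B applies: it must be free in its binding domain.
Binding domain of *him₅*: the embedded TP, whose subject is Hugo₃.
*Omar₁* and the pronoun do not c-command one another → neither Principle B nor Principle C is at stake; coindexation permitted.
*[Omar₁'s editor]₂* c-commands the pronoun but from outside its binding domain, and is not c-commanded by it → coindexation permitted.
*Hugo₃* c-commands the pronoun within its binding domain → coindexation would violate Principle B.
*Hamid₄* and the pronoun do not c-command one another → neither Principle B nor Principle C is at stake; coindexation permitted.

{1, 2, 4}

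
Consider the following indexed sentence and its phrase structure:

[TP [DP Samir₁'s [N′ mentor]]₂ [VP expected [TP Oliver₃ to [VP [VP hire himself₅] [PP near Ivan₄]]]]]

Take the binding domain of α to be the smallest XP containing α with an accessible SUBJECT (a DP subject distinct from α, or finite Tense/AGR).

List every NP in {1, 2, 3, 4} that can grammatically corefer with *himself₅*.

*himself* is an anaphor, so Principle A applies: it must be bound in its binding domain.
Binding domain of *himself₅*: the embedded TP, whose subject is Oliver₃.
*Samir₁* does not c-command the anaphor → cannot bind it.
*[Samir₁'s mentor]₂* c-commands the anaphor but is outside its binding domain → cannot satisfy Principle A.
*Oliver₃* c-commands the anaphor within its binding domain → licit binder.
*Ivan₄* does not c-command the anaphor → cannot bind it.

{3}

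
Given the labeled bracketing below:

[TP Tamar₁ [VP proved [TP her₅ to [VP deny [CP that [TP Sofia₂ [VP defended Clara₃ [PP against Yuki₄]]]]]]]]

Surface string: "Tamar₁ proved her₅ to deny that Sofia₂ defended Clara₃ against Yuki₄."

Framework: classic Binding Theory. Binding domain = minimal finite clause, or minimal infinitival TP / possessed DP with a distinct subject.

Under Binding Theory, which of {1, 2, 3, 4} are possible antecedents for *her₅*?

none

*her* is a pronoun, so Principle B applies: it must be free in its binding domain.
Binding domain of *her₅*: the matrix TP, whose subject is Tamar₁.
*Tamar₁* c-commands the pronoun within its binding domain → coindexation would violate Principle B.
*Sofia₂*: the pronoun c-commands this R-expression → coindexation would violate Principle C on *Sofia₂*.
*Clara₃*: the pronoun c-commands this R-expression → coindexation would violate Principle C on *Clara₃*.
*Yuki₄*: the pronoun c-commands this R-expression → coindexation would violate Principle C on *Yuki₄*.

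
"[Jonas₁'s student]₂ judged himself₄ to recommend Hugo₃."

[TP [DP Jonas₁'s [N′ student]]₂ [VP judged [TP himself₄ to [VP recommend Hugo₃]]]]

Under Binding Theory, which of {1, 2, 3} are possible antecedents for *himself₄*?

*himself* is an anaphor, so Principle A applies: it must be bound in its binding domain.
Binding domain of *himself₄*: the matrix TP, whose subject is [Jonas₁'s student]₂.
*Jonas₁* does not c-command the anaphor → cannot bind it.
*[Jonas₁'s student]₂* c-commands the anaphor within its binding domain → licit binder.
*Hugo₃* does not c-command the anaphor → cannot bind it.

{2}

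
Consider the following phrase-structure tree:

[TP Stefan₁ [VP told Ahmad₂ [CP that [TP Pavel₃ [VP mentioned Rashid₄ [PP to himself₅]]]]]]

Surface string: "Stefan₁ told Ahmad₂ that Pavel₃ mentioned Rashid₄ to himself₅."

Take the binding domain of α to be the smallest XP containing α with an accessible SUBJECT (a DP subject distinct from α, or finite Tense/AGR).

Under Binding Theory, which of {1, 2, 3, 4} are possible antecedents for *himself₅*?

*himself* is an anaphor, so Principle A applies: it must be bound in its binding domain.
Binding domain of *himself₅*: the embedded TP, whose subject is Pavel₃.
*Stefan₁* c-commands the anaphor but is outside its binding domain → cannot satisfy Principle A.
*Ahmad₂* c-commands the anaphor but is outside its binding domain → cannot satisfy Principle A.
*Pavel₃* c-commands the anaphor within its binding domain → licit binder.
*Rashid₄* c-commands the anaphor within its binding domain → licit binder.

{3, 4}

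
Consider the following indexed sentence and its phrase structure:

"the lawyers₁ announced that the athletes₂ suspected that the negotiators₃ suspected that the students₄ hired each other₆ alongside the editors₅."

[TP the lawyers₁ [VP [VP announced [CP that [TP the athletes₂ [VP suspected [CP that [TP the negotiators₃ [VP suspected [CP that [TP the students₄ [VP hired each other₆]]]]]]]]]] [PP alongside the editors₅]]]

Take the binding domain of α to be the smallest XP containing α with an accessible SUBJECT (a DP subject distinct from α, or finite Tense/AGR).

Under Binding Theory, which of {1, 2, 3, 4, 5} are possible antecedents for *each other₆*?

*each other* is an anaphor, so Principle A applies: it must be bound in its binding domain.
Binding domain of *each other₆*: the embedded TP, whose subject is the students₄.
*the lawyers₁* c-commands the anaphor but is outside its binding domain → cannot satisfy Principle A.
*the athletes₂* c-commands the anaphor but is outside its binding domain → cannot satisfy Principle A.
*the negotiators₃* c-commands the anaphor but is outside its binding domain → cannot satisfy Principle A.
*the students₄* c-commands the anaphor within its binding domain → licit binder.
*the editors₅* does not c-command the anaphor → cannot bind it.

{4}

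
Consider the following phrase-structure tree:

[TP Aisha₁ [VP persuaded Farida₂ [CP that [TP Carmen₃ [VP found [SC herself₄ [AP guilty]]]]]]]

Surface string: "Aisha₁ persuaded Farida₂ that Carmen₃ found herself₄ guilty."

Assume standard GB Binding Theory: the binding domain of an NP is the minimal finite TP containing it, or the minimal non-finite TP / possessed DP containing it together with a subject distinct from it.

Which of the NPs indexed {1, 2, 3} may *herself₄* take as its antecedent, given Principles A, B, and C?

*herself* is an anaphor, so Principle A applies: it must be bound in its binding domain.
Binding domain of *herself₄*: the embedded TP, whose subject is Carmen₃.
*Aisha₁* c-commands the anaphor but is outside its binding domain → cannot satisfy Principle A.
*Farida₂* c-commands the anaphor but is outside its binding domain → cannot satisfy Principle A.
*Carmen₃* c-commands the anaphor within its binding domain → licit binder.

{3}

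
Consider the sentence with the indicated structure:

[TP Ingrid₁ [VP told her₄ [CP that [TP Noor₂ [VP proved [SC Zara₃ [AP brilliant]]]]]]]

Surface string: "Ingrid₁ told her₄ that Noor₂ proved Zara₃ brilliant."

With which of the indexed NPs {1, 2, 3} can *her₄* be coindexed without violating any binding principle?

*her* is a pronoun, so Principle B applies: it must be free in its binding domain.
Binding domain of *her₄*: the matrix TP, whose subject is Ingrid₁.
*Ingrid₁* c-commands the pronoun within its binding domain → coindexation would violate Principle B.
*Noor₂*: the pronoun c-commands this R-expression → coindexation would violate Principle C on *Noor₂*.
*Zara₃*: the pronoun c-commands this R-expression → coindexation would violate Principle C on *Zara₃*.

none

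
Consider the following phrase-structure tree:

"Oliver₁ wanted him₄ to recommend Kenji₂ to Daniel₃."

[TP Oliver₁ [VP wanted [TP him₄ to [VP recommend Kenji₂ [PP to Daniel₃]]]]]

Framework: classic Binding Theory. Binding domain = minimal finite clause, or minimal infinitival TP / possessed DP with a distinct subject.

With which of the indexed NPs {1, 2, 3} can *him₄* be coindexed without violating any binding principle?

none

*him* is a pronoun, so Principle B applies: it must be free in its binding domain.
Binding domain of *him₄*: the matrix TP, whose subject is Oliver₁.
*Oliver₁* c-commands the pronoun within its binding domain → coindexation would violate Principle B.
*Kenji₂*: the pronoun c-commands this R-expression → coindexation would violate Principle C on *Kenji₂*.
*Daniel₃*: the pronoun c-commands this R-expression → coindexation would violate Principle C on *Daniel₃*.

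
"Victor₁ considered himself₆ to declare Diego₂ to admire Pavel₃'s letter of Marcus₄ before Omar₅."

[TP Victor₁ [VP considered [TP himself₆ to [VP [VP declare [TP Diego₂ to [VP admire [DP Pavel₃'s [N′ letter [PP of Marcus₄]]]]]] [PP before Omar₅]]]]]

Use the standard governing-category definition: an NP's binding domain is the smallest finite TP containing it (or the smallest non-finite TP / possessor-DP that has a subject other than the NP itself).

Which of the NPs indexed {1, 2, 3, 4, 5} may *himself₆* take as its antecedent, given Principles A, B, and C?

*himself* is an anaphor, so Principle A applies: it must be bound in its binding domain.
Binding domain of *himself₆*: the matrix TP, whose subject is Victor₁.
*Victor₁* c-commands the anaphor within its binding domain → licit binder.
*Diego₂* does not c-command the anaphor → cannot bind it.
*Pavel₃* does not c-command the anaphor → cannot bind it.
*Marcus₄* does not c-command the anaphor → cannot bind it.
*Omar₅* does not c-command the anaphor → cannot bind it.

{1}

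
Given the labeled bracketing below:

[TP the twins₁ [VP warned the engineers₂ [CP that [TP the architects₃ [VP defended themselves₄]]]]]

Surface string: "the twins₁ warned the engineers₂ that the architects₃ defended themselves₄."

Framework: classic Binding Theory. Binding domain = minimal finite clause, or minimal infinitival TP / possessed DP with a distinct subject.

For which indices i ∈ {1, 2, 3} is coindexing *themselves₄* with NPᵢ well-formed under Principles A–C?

{3}

*themselves* is an anaphor, so Principle A applies: it must be bound in its binding domain.
Binding domain of *themselves₄*: the embedded TP, whose subject is the architects₃.
*the twins₁* c-commands the anaphor but is outside its binding domain → cannot satisfy Principle A.
*the engineers₂* c-commands the anaphor but is outside its binding domain → cannot satisfy Principle A.
*the architects₃* c-commands the anaphor within its binding domain → licit binder.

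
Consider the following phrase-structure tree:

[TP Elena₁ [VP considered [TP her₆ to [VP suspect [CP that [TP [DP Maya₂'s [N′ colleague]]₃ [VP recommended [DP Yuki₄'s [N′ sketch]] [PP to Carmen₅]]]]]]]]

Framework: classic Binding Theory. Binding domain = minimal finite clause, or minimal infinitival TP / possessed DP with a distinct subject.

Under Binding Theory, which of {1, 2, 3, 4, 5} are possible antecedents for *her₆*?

*her* is a pronoun, so Principle B applies: it must be free in its binding domain.
Binding domain of *her₆*: the matrix TP, whose subject is Elena₁.
*Elena₁* c-commands the pronoun within its binding domain → coindexation would violate Principle B.
*Maya₂*: the pronoun c-commands this R-expression → coindexation would violate Principle C on *Maya₂*.
*[Maya₂'s colleague]₃*: the pronoun c-commands this R-expression → coindexation would violate Principle C on *[Maya₂'s colleague]₃*.
*Yuki₄*: the pronoun c-commands this R-expression → coindexation would violate Principle C on *Yuki₄*.
*Carmen₅*: the pronoun c-commands this R-expression → coindexation would violate Principle C on *Carmen₅*.

none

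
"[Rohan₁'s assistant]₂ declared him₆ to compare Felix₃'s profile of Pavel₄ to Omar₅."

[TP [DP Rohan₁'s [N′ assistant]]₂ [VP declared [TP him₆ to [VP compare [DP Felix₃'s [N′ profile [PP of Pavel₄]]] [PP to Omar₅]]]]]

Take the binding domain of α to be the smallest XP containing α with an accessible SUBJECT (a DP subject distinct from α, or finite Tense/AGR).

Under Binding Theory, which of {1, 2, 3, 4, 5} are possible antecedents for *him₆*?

{1}

*him* is a pronoun, so Principle B applies: it must be free in its binding domain.
Binding domain of *him₆*: the matrix TP, whose subject is [Rohan₁'s assistant]₂.
*Rohan₁* and the pronoun do not c-command one another → neither Principle B nor Principle C is at stake; coindexation permitted.
*[Rohan₁'s assistant]₂* c-commands the pronoun within its binding domain → coindexation would violate Principle B.
*Felix₃*: the pronoun c-commands this R-expression → coindexation would violate Principle C on *Felix₃*.
*Pavel₄*: the pronoun c-commands this R-expression → coindexation would violate Principle C on *Pavel₄*.
*Omar₅*: the pronoun c-commands this R-expression → coindexation would violate Principle C on *Omar₅*.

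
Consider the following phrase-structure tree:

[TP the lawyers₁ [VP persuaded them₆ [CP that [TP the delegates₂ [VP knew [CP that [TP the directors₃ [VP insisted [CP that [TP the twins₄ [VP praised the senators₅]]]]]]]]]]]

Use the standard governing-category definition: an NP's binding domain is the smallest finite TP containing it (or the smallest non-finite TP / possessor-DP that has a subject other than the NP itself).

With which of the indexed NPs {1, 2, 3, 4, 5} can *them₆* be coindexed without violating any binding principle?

*them* is a pronoun, so Principle B applies: it must be free in its binding domain.
Binding domain of *them₆*: the matrix TP, whose subject is the lawyers₁.
*the lawyers₁* c-commands the pronoun within its binding domain → coindexation would violate Principle B.
*the delegates₂*: the pronoun c-commands this R-expression → coindexation would violate Principle C on *the delegates₂*.
*the directors₃*: the pronoun c-commands this R-expression → coindexation would violate Principle C on *the directors₃*.
*the twins₄*: the pronoun c-commands this R-expression → coindexation would violate Principle C on *the twins₄*.
*the senators₅*: the pronoun c-commands this R-expression → coindexation would violate Principle C on *the senators₅*.

none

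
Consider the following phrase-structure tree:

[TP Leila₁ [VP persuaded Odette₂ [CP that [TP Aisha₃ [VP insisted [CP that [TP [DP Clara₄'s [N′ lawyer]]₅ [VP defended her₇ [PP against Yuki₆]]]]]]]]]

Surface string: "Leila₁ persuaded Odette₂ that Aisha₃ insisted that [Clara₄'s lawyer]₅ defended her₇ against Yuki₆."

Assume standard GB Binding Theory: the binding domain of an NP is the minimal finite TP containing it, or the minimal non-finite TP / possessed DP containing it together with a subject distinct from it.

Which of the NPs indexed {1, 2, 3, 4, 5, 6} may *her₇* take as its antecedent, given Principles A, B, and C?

{1, 2, 3, 4}

*her* is a pronoun, so Principle B applies: it must be free in its binding domain.
Binding domain of *her₇*: the embedded TP, whose subject is [Clara₄'s lawyer]₅.
*Leila₁* c-commands the pronoun but from outside its binding domain, and is not c-commanded by it → coindexation permitted.
*Odette₂* c-commands the pronoun but from outside its binding domain, and is not c-commanded by it → coindexation permitted.
*Aisha₃* c-commands the pronoun but from outside its binding domain, and is not c-commanded by it → coindexation permitted.
*Clara₄* and the pronoun do not c-command one another → neither Principle B nor Principle C is at stake; coindexation permitted.
*[Clara₄'s lawyer]₅* c-commands the pronoun within its binding domain → coindexation would violate Principle B.
*Yuki₆*: the pronoun c-commands this R-expression → coindexation would violate Principle C on *Yuki₆*.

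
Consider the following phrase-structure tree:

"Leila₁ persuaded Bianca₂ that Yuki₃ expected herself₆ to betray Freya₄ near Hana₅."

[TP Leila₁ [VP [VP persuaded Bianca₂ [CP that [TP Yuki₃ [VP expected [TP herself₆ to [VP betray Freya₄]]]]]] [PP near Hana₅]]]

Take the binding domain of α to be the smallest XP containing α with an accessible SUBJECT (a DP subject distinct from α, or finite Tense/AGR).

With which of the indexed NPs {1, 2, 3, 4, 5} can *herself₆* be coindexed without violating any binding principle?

{3}

*herself* is an anaphor, so Principle A applies: it must be bound in its binding domain.
Binding domain of *herself₆*: the embedded TP, whose subject is Yuki₃.
*Leila₁* c-commands the anaphor but is outside its binding domain → cannot satisfy Principle A.
*Bianca₂* c-commands the anaphor but is outside its binding domain → cannot satisfy Principle A.
*Yuki₃* c-commands the anaphor within its binding domain → licit binder.
*Freya₄* does not c-command the anaphor → cannot bind it.
*Hana₅* does not c-command the anaphor → cannot bind it.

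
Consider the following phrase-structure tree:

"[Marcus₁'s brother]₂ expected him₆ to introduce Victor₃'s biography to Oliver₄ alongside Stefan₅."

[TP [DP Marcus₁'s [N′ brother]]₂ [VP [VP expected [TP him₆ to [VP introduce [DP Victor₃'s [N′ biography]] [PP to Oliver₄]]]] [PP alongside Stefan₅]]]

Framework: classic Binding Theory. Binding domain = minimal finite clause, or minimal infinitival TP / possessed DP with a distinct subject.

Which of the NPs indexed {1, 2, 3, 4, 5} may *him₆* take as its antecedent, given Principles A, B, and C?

{1, 5}

*him* is a pronoun, so Principle B applies: it must be free in its binding domain.
Binding domain of *him₆*: the matrix TP, whose subject is [Marcus₁'s brother]₂.
*Marcus₁* and the pronoun do not c-command one another → neither Principle B nor Principle C is at stake; coindexation permitted.
*[Marcus₁'s brother]₂* c-commands the pronoun within its binding domain → coindexation would violate Principle B.
*Victor₃*: the pronoun c-commands this R-expression → coindexation would violate Principle C on *Victor₃*.
*Oliver₄*: the pronoun c-commands this R-expression → coindexation would violate Principle C on *Oliver₄*.
*Stefan₅* and the pronoun do not c-command one another → neither Principle B nor Principle C is at stake; coindexation permitted.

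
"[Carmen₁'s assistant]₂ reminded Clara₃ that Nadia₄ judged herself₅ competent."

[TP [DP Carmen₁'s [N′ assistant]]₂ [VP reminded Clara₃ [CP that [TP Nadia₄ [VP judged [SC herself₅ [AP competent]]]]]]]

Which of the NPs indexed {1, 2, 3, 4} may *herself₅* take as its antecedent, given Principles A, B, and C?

*herself* is an anaphor, so Principle A applies: it must be bound in its binding domain.
Binding domain of *herself₅*: the embedded TP, whose subject is Nadia₄.
*Carmen₁* does not c-command the anaphor → cannot bind it.
*[Carmen₁'s assistant]₂* c-commands the anaphor but is outside its binding domain → cannot satisfy Principle A.
*Clara₃* c-commands the anaphor but is outside its binding domain → cannot satisfy Principle A.
*Nadia₄* c-commands the anaphor within its binding domain → licit binder.

{4}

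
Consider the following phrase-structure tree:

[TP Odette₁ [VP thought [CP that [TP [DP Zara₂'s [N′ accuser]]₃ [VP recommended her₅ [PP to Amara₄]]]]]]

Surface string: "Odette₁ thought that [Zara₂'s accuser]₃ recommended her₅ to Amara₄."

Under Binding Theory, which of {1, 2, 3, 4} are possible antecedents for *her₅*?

{1, 2}

*her* is a pronoun, so Principle B applies: it must be free in its binding domain.
Binding domain of *her₅*: the embedded TP, whose subject is [Zara₂'s accuser]₃.
*Odette₁* c-commands the pronoun but from outside its binding domain, and is not c-commanded by it → coindexation permitted.
*Zara₂* and the pronoun do not c-command one another → neither Principle B nor Principle C is at stake; coindexation permitted.
*[Zara₂'s accuser]₃* c-commands the pronoun within its binding domain → coindexation would violate Principle B.
*Amara₄*: the pronoun c-commands this R-expression → coindexation would violate Principle C on *Amara₄*.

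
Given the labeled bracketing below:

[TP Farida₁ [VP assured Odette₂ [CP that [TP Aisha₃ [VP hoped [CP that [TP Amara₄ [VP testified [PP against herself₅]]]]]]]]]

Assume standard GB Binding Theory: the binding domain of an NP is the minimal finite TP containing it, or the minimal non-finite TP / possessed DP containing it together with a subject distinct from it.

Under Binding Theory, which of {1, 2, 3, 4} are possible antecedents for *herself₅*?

*herself* is an anaphor, so Principle A applies: it must be bound in its binding domain.
Binding domain of *herself₅*: the embedded TP, whose subject is Amara₄.
*Farida₁* c-commands the anaphor but is outside its binding domain → cannot satisfy Principle A.
*Odette₂* c-commands the anaphor but is outside its binding domain → cannot satisfy Principle A.
*Aisha₃* c-commands the anaphor but is outside its binding domain → cannot satisfy Principle A.
*Amara₄* c-commands the anaphor within its binding domain → licit binder.

{4}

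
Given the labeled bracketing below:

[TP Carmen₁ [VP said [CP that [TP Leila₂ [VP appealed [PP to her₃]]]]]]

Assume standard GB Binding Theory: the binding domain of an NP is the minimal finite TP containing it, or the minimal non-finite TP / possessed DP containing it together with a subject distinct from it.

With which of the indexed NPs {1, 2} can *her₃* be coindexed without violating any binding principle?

{1}

*her* is a pronoun, so Principle B applies: it must be free in its binding domain.
Binding domain of *her₃*: the embedded TP, whose subject is Leila₂.
*Carmen₁* c-commands the pronoun but from outside its binding domain, and is not c-commanded by it → coindexation permitted.
*Leila₂* c-commands the pronoun within its binding domain → coindexation would violate Principle B.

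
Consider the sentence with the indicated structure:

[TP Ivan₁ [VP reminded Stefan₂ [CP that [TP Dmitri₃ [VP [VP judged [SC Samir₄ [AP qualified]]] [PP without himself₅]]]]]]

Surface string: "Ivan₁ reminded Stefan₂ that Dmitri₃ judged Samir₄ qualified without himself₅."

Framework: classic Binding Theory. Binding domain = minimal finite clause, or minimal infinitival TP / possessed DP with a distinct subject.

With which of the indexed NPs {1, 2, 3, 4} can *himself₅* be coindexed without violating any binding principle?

*himself* is an anaphor, so Principle A applies: it must be bound in its binding domain.
Binding domain of *himself₅*: the embedded TP, whose subject is Dmitri₃.
*Ivan₁* c-commands the anaphor but is outside its binding domain → cannot satisfy Principle A.
*Stefan₂* c-commands the anaphor but is outside its binding domain → cannot satisfy Principle A.
*Dmitri₃* c-commands the anaphor within its binding domain → licit binder.
*Samir₄* does not c-command the anaphor → cannot bind it.

{3}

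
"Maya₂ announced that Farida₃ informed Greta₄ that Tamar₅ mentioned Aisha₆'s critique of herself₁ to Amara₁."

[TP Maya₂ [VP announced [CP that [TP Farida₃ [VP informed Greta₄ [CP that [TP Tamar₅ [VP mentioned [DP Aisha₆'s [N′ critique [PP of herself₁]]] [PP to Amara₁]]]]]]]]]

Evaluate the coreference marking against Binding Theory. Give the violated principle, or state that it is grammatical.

Principle A

The two coindexed NPs are *Amara₁* and *herself₁*.
*herself₁* is an anaphor. Principle A requires it to be bound within its binding domain — the possessed DP, whose subject is Aisha₆.
Within that domain it is c-commanded by *Aisha₆*, which does not share its index.
*Amara₁* does not c-command the anaphor at all.
The anaphor is unbound in its domain → Principle A violation.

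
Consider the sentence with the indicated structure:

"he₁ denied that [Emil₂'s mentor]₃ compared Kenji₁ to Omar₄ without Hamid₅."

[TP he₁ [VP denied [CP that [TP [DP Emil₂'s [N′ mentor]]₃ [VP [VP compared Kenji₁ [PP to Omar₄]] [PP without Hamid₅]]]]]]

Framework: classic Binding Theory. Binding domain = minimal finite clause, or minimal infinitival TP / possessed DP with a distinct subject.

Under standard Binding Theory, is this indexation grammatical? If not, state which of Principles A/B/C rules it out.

Principle C

The two coindexed NPs are *he₁* and *Kenji₁*.
*Kenji₁* is an R-expression. Principle C requires it to be free everywhere.
*he₁* c-commands it and carries the same index.
The R-expression is bound → Principle C violation.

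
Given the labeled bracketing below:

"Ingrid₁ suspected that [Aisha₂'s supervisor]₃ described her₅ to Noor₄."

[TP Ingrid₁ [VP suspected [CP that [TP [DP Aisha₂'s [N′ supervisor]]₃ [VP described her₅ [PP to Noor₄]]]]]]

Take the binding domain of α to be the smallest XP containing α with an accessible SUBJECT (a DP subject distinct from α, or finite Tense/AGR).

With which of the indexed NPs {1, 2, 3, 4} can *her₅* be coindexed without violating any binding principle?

*her* is a pronoun, so Principle B applies: it must be free in its binding domain.
Binding domain of *her₅*: the embedded TP, whose subject is [Aisha₂'s supervisor]₃.
*Ingrid₁* c-commands the pronoun but from outside its binding domain, and is not c-commanded by it → coindexation permitted.
*Aisha₂* and the pronoun do not c-command one another → neither Principle B nor Principle C is at stake; coindexation permitted.
*[Aisha₂'s supervisor]₃* c-commands the pronoun within its binding domain → coindexation would violate Principle B.
*Noor₄*: the pronoun c-commands this R-expression → coindexation would violate Principle C on *Noor₄*.

{1, 2}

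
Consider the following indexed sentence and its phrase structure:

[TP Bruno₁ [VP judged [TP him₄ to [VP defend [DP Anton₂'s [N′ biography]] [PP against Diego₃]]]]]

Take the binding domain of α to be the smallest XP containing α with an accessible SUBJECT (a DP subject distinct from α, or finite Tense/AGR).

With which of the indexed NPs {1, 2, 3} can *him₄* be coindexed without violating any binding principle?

*him* is a pronoun, so Principle B applies: it must be free in its binding domain.
Binding domain of *him₄*: the matrix TP, whose subject is Bruno₁.
*Bruno₁* c-commands the pronoun within its binding domain → coindexation would violate Principle B.
*Anton₂*: the pronoun c-commands this R-expression → coindexation would violate Principle C on *Anton₂*.
*Diego₃*: the pronoun c-commands this R-expression → coindexation would violate Principle C on *Diego₃*.

none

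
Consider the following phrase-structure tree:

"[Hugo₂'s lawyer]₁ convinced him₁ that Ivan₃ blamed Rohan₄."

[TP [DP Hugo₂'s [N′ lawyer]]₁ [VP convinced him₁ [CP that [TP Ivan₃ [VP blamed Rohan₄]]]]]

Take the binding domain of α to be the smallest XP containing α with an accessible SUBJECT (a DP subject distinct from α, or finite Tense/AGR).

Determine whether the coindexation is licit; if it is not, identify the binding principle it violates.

The two coindexed NPs are *[Hugo₂'s lawyer]₁* and *him₁*.
*him₁* is a pronoun. Its binding domain is the matrix TP, whose subject is [Hugo₂'s lawyer]₁.
*[Hugo₂'s lawyer]₁* c-commands it within that domain and carries the same index.
The pronoun is locally bound → Principle B violation.

Principle B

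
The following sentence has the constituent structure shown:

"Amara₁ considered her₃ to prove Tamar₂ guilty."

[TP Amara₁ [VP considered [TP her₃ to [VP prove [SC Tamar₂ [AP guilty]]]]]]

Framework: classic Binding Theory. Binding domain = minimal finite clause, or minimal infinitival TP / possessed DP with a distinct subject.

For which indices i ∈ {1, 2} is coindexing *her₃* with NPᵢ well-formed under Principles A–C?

*her* is a pronoun, so Principle B applies: it must be free in its binding domain.
Binding domain of *her₃*: the matrix TP, whose subject is Amara₁.
*Amara₁* c-commands the pronoun within its binding domain → coindexation would violate Principle B.
*Tamar₂*: the pronoun c-commands this R-expression → coindexation would violate Principle C on *Tamar₂*.

none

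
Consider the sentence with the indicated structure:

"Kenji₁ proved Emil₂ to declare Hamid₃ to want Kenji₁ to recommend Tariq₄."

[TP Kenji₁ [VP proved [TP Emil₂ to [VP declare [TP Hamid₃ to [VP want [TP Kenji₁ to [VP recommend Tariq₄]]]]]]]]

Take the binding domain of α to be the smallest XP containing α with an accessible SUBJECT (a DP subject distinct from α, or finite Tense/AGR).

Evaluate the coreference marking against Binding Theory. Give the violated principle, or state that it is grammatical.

The two coindexed NPs are *Kenji₁* (the lower occurrence) and *Kenji₁* (the higher occurrence).
*Kenji₁* (the lower occurrence) is an R-expression. Principle C requires it to be free everywhere.
*Kenji₁* (the higher occurrence) c-commands it and carries the same index.
The R-expression is bound → Principle C violation.

Principle C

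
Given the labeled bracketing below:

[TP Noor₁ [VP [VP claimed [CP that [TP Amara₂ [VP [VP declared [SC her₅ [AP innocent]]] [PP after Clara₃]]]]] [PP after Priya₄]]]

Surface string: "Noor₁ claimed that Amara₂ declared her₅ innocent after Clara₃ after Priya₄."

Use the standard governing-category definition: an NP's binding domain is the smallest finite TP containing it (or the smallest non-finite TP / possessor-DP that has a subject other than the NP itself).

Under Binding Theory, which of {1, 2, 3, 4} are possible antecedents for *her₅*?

{1, 3, 4}

*her* is a pronoun, so Principle B applies: it must be free in its binding domain.
Binding domain of *her₅*: the embedded TP, whose subject is Amara₂.
*Noor₁* c-commands the pronoun but from outside its binding domain, and is not c-commanded by it → coindexation permitted.
*Amara₂* c-commands the pronoun within its binding domain → coindexation would violate Principle B.
*Clara₃* and the pronoun do not c-command one another → neither Principle B nor Principle C is at stake; coindexation permitted.
*Priya₄* and the pronoun do not c-command one another → neither Principle B nor Principle C is at stake; coindexation permitted.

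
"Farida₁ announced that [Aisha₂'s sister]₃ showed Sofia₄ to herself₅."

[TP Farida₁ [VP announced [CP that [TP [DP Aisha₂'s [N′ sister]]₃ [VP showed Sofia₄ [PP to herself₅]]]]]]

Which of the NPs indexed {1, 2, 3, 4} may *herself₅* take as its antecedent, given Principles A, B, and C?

{3, 4}

*herself* is an anaphor, so Principle A applies: it must be bound in its binding domain.
Binding domain of *herself₅*: the embedded TP, whose subject is [Aisha₂'s sister]₃.
*Farida₁* c-commands the anaphor but is outside its binding domain → cannot satisfy Principle A.
*Aisha₂* does not c-command the anaphor → cannot bind it.
*[Aisha₂'s sister]₃* c-commands the anaphor within its binding domain → licit binder.
*Sofia₄* c-commands the anaphor within its binding domain → licit binder.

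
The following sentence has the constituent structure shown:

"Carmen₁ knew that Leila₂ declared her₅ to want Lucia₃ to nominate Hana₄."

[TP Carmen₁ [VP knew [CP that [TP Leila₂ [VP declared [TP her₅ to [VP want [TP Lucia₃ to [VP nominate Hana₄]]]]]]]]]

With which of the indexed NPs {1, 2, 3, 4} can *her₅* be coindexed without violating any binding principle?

*her* is a pronoun, so Principle B applies: it must be free in its binding domain.
Binding domain of *her₅*: the embedded TP, whose subject is Leila₂.
*Carmen₁* c-commands the pronoun but from outside its binding domain, and is not c-commanded by it → coindexation permitted.
*Leila₂* c-commands the pronoun within its binding domain → coindexation would violate Principle B.
*Lucia₃*: the pronoun c-commands this R-expression → coindexation would violate Principle C on *Lucia₃*.
*Hana₄*: the pronoun c-commands this R-expression → coindexation would violate Principle C on *Hana₄*.

{1}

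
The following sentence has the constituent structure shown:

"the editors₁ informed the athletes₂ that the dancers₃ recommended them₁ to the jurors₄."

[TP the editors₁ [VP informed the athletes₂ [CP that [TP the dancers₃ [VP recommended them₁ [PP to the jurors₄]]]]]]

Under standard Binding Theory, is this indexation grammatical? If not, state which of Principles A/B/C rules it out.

grammatical

The two coindexed NPs are *the editors₁* and *them₁*.
*them₁* is a pronoun; its binding domain is the embedded TP, whose subject is the dancers₃. Within that domain it is c-commanded only by *the dancers₃*, which carries a different index — the pronoun is free locally, so Principle B holds.
*the editors₁* is an R-expression; *them₁* does not c-command it, and no other NP shares its index, so Principle C is satisfied.
All principles are respected.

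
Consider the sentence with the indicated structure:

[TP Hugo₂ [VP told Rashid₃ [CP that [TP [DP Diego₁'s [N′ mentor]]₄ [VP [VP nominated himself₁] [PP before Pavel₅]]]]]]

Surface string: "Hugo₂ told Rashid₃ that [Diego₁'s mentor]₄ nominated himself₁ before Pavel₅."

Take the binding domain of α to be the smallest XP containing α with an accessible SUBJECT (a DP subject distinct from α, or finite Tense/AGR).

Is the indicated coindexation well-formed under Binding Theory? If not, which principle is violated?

Principle A

The two coindexed NPs are *Diego₁* and *himself₁*.
*himself₁* is an anaphor. Principle A requires it to be bound within its binding domain — the embedded TP, whose subject is [Diego₁'s mentor]₄.
Within that domain it is c-commanded by *[Diego₁'s mentor]₄*, which does not share its index.
*Diego₁* does not c-command the anaphor at all.
The anaphor is unbound in its domain → Principle A violation.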